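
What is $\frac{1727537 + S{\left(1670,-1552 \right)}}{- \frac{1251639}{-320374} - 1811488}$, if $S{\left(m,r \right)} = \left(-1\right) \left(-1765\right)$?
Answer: $- \frac{554023398948}{580352404873} \approx -0.95463$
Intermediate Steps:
$S{\left(m,r \right)} = 1765$
$\frac{1727537 + S{\left(1670,-1552 \right)}}{- \frac{1251639}{-320374} - 1811488} = \frac{1727537 + 1765}{- \frac{1251639}{-320374} - 1811488} = \frac{1729302}{\left(-1251639\right) \left(- \frac{1}{320374}\right) - 1811488} = \frac{1729302}{\frac{1251639}{320374} - 1811488} = \frac{1729302}{- \frac{580352404873}{320374}} = 1729302 \left(- \frac{320374}{580352404873}\right) = - \frac{554023398948}{580352404873}$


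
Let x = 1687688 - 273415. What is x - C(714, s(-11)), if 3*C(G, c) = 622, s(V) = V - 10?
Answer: 4242197/3 ≈ 1.4141e+6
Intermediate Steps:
s(V) = -10 + V
C(G, c) = 622/3 (C(G, c) = (⅓)*622 = 622/3)
x = 1414273
x - C(714, s(-11)) = 1414273 - 1*622/3 = 1414273 - 622/3 = 4242197/3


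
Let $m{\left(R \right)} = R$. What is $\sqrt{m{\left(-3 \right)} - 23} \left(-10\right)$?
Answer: $- 10 i \sqrt{26} \approx - 50.99 i$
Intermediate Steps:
$\sqrt{m{\left(-3 \right)} - 23} \left(-10\right) = \sqrt{-3 - 23} \left(-10\right) = \sqrt{-26} \left(-10\right) = i \sqrt{26} \left(-10\right) = - 10 i \sqrt{26}$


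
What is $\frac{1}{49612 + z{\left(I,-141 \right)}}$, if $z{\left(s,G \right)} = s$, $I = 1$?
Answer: $\frac{1}{49613} \approx 2.0156 \cdot 10^{-5}$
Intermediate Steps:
$\frac{1}{49612 + z{\left(I,-141 \right)}} = \frac{1}{49612 + 1} = \frac{1}{49613}$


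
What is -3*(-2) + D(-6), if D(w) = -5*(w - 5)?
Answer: 61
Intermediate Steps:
D(w) = 25 - 5*w (D(w) = -5*(-5 + w) = 25 - 5*w)
-3*(-2) + D(-6) = -3*(-2) + (25 - 5*(-6)) = 6 + (25 + 30) = 6 + 55 = 61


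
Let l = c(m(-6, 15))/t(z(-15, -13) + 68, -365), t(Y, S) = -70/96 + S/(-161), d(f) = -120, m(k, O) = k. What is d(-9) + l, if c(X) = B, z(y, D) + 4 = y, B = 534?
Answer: 2700552/11885 ≈ 227.22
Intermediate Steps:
z(y, D) = -4 + y
c(X) = 534
t(Y, S) = -35/48 - S/161 (t(Y, S) = -70*1/96 + S*(-1/161) = -35/48 - S/161)
l = 4126752/11885 (l = 534/(-35/48 - 1/161*(-365)) = 534/(-35/48 + 365/161) = 534/(11885/7728) = 534*(7728/11885) = 4126752/11885 ≈ 347.22)
d(-9) + l = -120 + 4126752/11885 = 2700552/11885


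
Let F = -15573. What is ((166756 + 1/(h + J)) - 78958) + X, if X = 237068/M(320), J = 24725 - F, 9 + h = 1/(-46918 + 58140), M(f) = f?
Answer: 3202436713272773/36169852720 ≈ 88539.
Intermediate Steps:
h = -100997/11222 (h = -9 + 1/(-46918 + 58140) = -9 + 1/11222 = -100997/11222 ≈ -8.9999)
J = 40298 (J = 24725 - 1*(-15573) = 24725 + 15573 = 40298)
X = 59267/80 (X = 237068/320 = 237068*(1/320) = 59267/80 ≈ 740.84)
((166756 + 1/(h + J)) - 78958) + X = ((166756 + 1/(-100997/11222 + 40298)) - 78958) + 59267/80 = ((166756 + 1/(452123159/11222)) - 78958) + 59267/80 = ((166756 + 11222/452123159) - 78958) + 59267/80 = (75394249513426/452123159 - 78958) + 59267/80 = 39695509125104/452123159 + 59267/80 = 3202436713272773/36169852720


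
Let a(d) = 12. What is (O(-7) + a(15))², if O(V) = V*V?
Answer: 3721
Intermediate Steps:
O(V) = V²
(O(-7) + a(15))² = ((-7)² + 12)² = (49 + 12)² = 61² = 3721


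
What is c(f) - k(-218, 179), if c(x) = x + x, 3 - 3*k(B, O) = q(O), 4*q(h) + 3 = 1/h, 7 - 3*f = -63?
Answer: 24389/537 ≈ 45.417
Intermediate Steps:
f = 70/3 (f = 7/3 - ⅓*(-63) = 7/3 + 21 = 70/3 ≈ 23.333)
q(h) = -¾ + 1/(4*h)
k(B, O) = 1 - (1 - 3*O)/(12*O)
c(x) = 2*x
c(f) - k(-218, 179) = 2*(70/3) - (-1 + 15*179)/(12*179) = 140/3 - (-1 + 2685)/(12*179) = 140/3 - 2684/(12*179) = 140/3 - 1*671/537 = 140/3 - 671/537 = 24389/537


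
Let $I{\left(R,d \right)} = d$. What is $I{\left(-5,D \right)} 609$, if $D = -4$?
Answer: $-2436$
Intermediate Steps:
$I{\left(-5,D \right)} 609 = \left(-4\right) 609 = -2436$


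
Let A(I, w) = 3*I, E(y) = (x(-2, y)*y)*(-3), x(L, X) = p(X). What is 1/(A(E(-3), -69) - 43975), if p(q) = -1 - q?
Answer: -1/43921 ≈ -2.2768e-5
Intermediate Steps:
x(L, X) = -1 - X
E(y) = -3*y*(-1 - y) (E(y) = ((-1 - y)*y)*(-3) = (y*(-1 - y))*(-3) = -3*y*(-1 - y))
1/(A(E(-3), -69) - 43975) = 1/(3*(3*(-3)*(1 - 3)) - 43975) = 1/(3*(3*(-3)*(-2)) - 43975) = 1/(3*18 - 43975) = 1/(54 - 43975) = 1/(-43921) = -1/43921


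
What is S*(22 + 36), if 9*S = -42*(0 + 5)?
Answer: -4060/3 ≈ -1353.3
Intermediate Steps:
S = -70/3 (S = (-42*(0 + 5))/9 = (-42*5)/9 = (-7*30)/9 = (1/9)*(-210) = -70/3 ≈ -23.333)
S*(22 + 36) = -70*(22 + 36)/3 = -70/3*58 = -4060/3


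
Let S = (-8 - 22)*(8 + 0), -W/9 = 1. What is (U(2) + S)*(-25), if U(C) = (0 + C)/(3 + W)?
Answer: 18025/3 ≈ 6008.3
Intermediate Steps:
W = -9 (W = -9*1 = -9)
U(C) = -C/6 (U(C) = (0 + C)/(3 - 9) = C/(-6) = C*(-⅙) = -C/6)
S = -240 (S = -30*8 = -240)
(U(2) + S)*(-25) = (-⅙*2 - 240)*(-25) = (-⅓ - 240)*(-25) = -721/3*(-25) = 18025/3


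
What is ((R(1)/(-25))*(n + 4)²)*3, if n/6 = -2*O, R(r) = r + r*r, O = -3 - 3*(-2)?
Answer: -6144/25 ≈ -245.76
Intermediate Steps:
O = 3 (O = -3 + 6 = 3)
R(r) = r + r²
n = -36 (n = 6*(-2*3) = 6*(-6) = -36)
((R(1)/(-25))*(n + 4)²)*3 = (((1*(1 + 1))/(-25))*(-36 + 4)²)*3 = (((1*2)*(-1/25))*(-32)²)*3 = ((2*(-1/25))*1024)*3 = -2/25*1024*3 = -2048/25*3 = -6144/25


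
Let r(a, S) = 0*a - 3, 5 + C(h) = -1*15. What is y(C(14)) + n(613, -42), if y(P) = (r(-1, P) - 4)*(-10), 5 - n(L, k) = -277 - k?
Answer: 310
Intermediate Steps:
n(L, k) = 282 + k (n(L, k) = 5 - (-277 - k) = 5 + (277 + k) = 282 + k)
C(h) = -20 (C(h) = -5 - 1*15 = -5 - 15 = -20)
r(a, S) = -3 (r(a, S) = 0 - 3 = -3)
y(P) = 70 (y(P) = (-3 - 4)*(-10) = -7*(-10) = 70)
y(C(14)) + n(613, -42) = 70 + (282 - 42) = 70 + 240 = 310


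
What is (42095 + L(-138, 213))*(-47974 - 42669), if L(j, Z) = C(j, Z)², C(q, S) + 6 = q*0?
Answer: -3818880233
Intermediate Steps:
C(q, S) = -6 (C(q, S) = -6 + q*0 = -6 + 0 = -6)
L(j, Z) = 36 (L(j, Z) = (-6)² = 36)
(42095 + L(-138, 213))*(-47974 - 42669) = (42095 + 36)*(-47974 - 42669) = 42131*(-90643) = -3818880233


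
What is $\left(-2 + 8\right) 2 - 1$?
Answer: $11$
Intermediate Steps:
$\left(-2 + 8\right) 2 - 1 = 6 \cdot 2 - 1 = 12 - 1 = 11$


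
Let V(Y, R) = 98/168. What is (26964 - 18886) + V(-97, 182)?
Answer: 96943/12 ≈ 8078.6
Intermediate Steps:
V(Y, R) = 7/12 (V(Y, R) = 98*(1/168) = 7/12)
(26964 - 18886) + V(-97, 182) = (26964 - 18886) + 7/12 = 8078 + 7/12 = 96943/12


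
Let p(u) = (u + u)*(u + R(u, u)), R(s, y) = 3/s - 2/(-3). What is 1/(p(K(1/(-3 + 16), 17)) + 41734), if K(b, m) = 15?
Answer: 1/42210 ≈ 2.3691e-5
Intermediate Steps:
R(s, y) = ⅔ + 3/s (R(s, y) = 3/s - 2*(-⅓) = 3/s + ⅔ = ⅔ + 3/s)
p(u) = 2*u*(⅔ + u + 3/u) (p(u) = (u + u)*(u + (⅔ + 3/u)) = (2*u)*(⅔ + u + 3/u) = 2*u*(⅔ + u + 3/u))
1/(p(K(1/(-3 + 16), 17)) + 41734) = 1/((6 + 2*15² + (4/3)*15) + 41734) = 1/((6 + 2*225 + 20) + 41734) = 1/((6 + 450 + 20) + 41734) = 1/(476 + 41734) = 1/42210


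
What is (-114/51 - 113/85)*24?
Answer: -7272/85 ≈ -85.553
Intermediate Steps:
(-114/51 - 113/85)*24 = (-114*1/51 - 113*1/85)*24 = (-38/17 - 113/85)*24 = -303/85*24 = -7272/85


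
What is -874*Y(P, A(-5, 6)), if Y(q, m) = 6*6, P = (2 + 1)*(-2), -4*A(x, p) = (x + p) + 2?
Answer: -31464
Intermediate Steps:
A(x, p) = -½ - p/4 - x/4 (A(x, p) = -((x + p) + 2)/4 = -((p + x) + 2)/4 = -(2 + p + x)/4 = -½ - p/4 - x/4)
P = -6 (P = 3*(-2) = -6)
Y(q, m) = 36
-874*Y(P, A(-5, 6)) = -874*36 = -31464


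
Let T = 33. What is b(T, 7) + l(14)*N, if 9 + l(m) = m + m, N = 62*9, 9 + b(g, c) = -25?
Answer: 10568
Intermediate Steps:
b(g, c) = -34 (b(g, c) = -9 - 25 = -34)
N = 558
l(m) = -9 + 2*m (l(m) = -9 + (m + m) = -9 + 2*m)
b(T, 7) + l(14)*N = -34 + (-9 + 2*14)*558 = -34 + (-9 + 28)*558 = -34 + 19*558 = -34 + 10602 = 10568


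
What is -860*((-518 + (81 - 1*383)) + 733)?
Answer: 74820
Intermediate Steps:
-860*((-518 + (81 - 1*383)) + 733) = -860*((-518 + (81 - 383)) + 733) = -860*((-518 - 302) + 733) = -860*(-820 + 733) = -860*(-87) = 74820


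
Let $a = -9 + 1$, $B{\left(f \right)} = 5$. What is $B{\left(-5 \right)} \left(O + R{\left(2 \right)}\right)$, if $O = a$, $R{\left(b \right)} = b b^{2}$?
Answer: $0$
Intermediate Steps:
$R{\left(b \right)} = b^{3}$
$a = -8$
$O = -8$
$B{\left(-5 \right)} \left(O + R{\left(2 \right)}\right) = 5 \left(-8 + 2^{3}\right) = 5 \left(-8 + 8\right) = 5 \cdot 0 = 0$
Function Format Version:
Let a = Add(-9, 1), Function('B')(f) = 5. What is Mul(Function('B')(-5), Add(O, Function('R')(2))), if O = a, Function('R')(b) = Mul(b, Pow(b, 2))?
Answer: 0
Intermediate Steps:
Function('R')(b) = Pow(b, 3)
a = -8
O = -8
Mul(Function('B')(-5), Add(O, Function('R')(2))) = Mul(5, Add(-8, Pow(2, 3))) = Mul(5, Add(-8, 8)) = Mul(5, 0) = 0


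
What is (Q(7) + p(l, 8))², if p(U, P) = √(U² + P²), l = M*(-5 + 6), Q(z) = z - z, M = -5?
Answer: 89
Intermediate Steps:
Q(z) = 0
l = -5 (l = -5*(-5 + 6) = -5*1 = -5)
p(U, P) = √(P² + U²)
(Q(7) + p(l, 8))² = (0 + √(8² + (-5)²))² = (0 + √(64 + 25))² = (0 + √89)² = (√89)² = 89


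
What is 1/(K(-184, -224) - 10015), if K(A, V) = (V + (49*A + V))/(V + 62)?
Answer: -81/806483 ≈ -0.00010044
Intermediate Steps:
K(A, V) = (2*V + 49*A)/(62 + V) (K(A, V) = (V + (V + 49*A))/(62 + V) = (2*V + 49*A)/(62 + V))
1/(K(-184, -224) - 10015) = 1/((2*(-224) + 49*(-184))/(62 - 224) - 10015) = 1/((-448 - 9016)/(-162) - 10015) = 1/(-1/162*(-9464) - 10015) = 1/(4732/81 - 10015) = 1/(-806483/81) = -81/806483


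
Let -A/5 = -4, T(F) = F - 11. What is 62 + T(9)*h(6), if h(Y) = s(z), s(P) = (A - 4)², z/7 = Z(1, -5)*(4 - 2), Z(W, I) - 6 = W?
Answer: -450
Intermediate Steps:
Z(W, I) = 6 + W
T(F) = -11 + F
A = 20 (A = -5*(-4) = 20)
z = 98 (z = 7*((6 + 1)*(4 - 2)) = 7*(7*2) = 7*14 = 98)
s(P) = 256 (s(P) = (20 - 4)² = 16² = 256)
h(Y) = 256
62 + T(9)*h(6) = 62 + (-11 + 9)*256 = 62 - 2*256 = 62 - 512 = -450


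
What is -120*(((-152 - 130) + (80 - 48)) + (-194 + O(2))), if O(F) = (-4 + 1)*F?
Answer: 54000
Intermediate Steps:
O(F) = -3*F
-120*(((-152 - 130) + (80 - 48)) + (-194 + O(2))) = -120*(((-152 - 130) + (80 - 48)) + (-194 - 3*2)) = -120*((-282 + 32) + (-194 - 6)) = -120*(-250 - 200) = -120*(-450) = 54000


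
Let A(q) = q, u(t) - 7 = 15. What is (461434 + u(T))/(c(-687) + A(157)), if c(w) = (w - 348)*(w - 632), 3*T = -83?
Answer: 230728/682661 ≈ 0.33798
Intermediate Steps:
T = -83/3 (T = (1/3)*(-83) = -83/3 ≈ -27.667)
u(t) = 22 (u(t) = 7 + 15 = 22)
c(w) = (-632 + w)*(-348 + w) (c(w) = (-348 + w)*(-632 + w) = (-632 + w)*(-348 + w))
(461434 + u(T))/(c(-687) + A(157)) = (461434 + 22)/((219936 + (-687)**2 - 980*(-687)) + 157) = 461456/((219936 + 471969 + 673260) + 157) = 461456/(1365165 + 157) = 461456/1365322 = 461456*(1/1365322) = 230728/682661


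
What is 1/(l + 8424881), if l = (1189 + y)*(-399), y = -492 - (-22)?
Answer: 1/8138000 ≈ 1.2288e-7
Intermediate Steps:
y = -470 (y = -492 - 1*(-22) = -492 + 22 = -470)
l = -286881 (l = (1189 - 470)*(-399) = 719*(-399) = -286881)
1/(l + 8424881) = 1/(-286881 + 8424881) = 1/8138000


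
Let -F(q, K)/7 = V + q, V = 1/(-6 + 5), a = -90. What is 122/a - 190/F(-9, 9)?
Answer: -1282/315 ≈ -4.0698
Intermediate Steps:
V = -1 (V = 1/(-1) = -1)
F(q, K) = 7 - 7*q (F(q, K) = -7*(-1 + q) = 7 - 7*q)
122/a - 190/F(-9, 9) = 122/(-90) - 190/(7 - 7*(-9)) = 122*(-1/90) - 190/(7 + 63) = -61/45 - 190/70 = -61/45 - 190*1/70 = -61/45 - 19/7 = -1282/315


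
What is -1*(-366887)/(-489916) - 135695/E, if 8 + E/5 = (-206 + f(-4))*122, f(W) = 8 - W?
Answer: 288088357/724953201 ≈ 0.39739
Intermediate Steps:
E = -118380 (E = -40 + 5*((-206 + (8 - 1*(-4)))*122) = -40 + 5*((-206 + (8 + 4))*122) = -40 + 5*((-206 + 12)*122) = -40 + 5*(-194*122) = -40 + 5*(-23668) = -40 - 118340 = -118380)
-1*(-366887)/(-489916) - 135695/E = -1*(-366887)/(-489916) - 135695/(-118380) = 366887*(-1/489916) - 135695*(-1/118380) = -366887/489916 + 27139/23676 = 288088357/724953201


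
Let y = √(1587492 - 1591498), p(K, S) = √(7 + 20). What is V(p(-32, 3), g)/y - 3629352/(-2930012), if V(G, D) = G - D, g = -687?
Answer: 907338/732503 - 3*I*√4006*(229 + √3)/4006 ≈ 1.2387 - 10.936*I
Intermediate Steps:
p(K, S) = 3*√3 (p(K, S) = √27 = 3*√3)
y = I*√4006 (y = √(-4006) = I*√4006 ≈ 63.293*I)
V(p(-32, 3), g)/y - 3629352/(-2930012) = (3*√3 - 1*(-687))/((I*√4006)) - 3629352/(-2930012) = (3*√3 + 687)*(-I*√4006/4006) - 3629352*(-1/2930012) = (687 + 3*√3)*(-I*√4006/4006) + 907338/732503 = -I*√4006*(687 + 3*√3)/4006 + 907338/732503 = 907338/732503 - I*√4006*(687 + 3*√3)/4006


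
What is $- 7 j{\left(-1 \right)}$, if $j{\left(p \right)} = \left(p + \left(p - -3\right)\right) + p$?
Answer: $0$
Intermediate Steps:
$j{\left(p \right)} = 3 + 3 p$ ($j{\left(p \right)} = \left(p + \left(p + 3\right)\right) + p = \left(p + \left(3 + p\right)\right) + p = \left(3 + 2 p\right) + p = 3 + 3 p$)
$- 7 j{\left(-1 \right)} = - 7 \left(3 + 3 \left(-1\right)\right) = - 7 \left(3 - 3\right) = \left(-7\right) 0 = 0$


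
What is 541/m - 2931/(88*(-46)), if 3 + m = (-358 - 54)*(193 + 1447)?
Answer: 1978236905/2735164784 ≈ 0.72326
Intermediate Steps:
m = -675683 (m = -3 + (-358 - 54)*(193 + 1447) = -3 - 412*1640 = -3 - 675680 = -675683)
541/m - 2931/(88*(-46)) = 541/(-675683) - 2931/(88*(-46)) = 541*(-1/675683) - 2931/(-4048) = -541/675683 - 2931*(-1/4048) = -541/675683 + 2931/4048 = 1978236905/2735164784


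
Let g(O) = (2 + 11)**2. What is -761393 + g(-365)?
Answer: -761224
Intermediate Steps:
g(O) = 169 (g(O) = 13**2 = 169)
-761393 + g(-365) = -761393 + 169 = -761224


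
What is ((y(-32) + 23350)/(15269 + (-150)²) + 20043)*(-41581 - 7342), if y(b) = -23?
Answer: -37036051196662/37769 ≈ -9.8059e+8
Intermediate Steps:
((y(-32) + 23350)/(15269 + (-150)²) + 20043)*(-41581 - 7342) = ((-23 + 23350)/(15269 + (-150)²) + 20043)*(-41581 - 7342) = (23327/(15269 + 22500) + 20043)*(-48923) = (23327/37769 + 20043)*(-48923) = (757027394/37769)*(-48923) = -37036051196662/37769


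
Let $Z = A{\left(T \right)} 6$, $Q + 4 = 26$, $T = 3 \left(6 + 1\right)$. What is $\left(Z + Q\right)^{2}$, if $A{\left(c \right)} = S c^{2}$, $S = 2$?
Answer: $28238596$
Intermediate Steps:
$T = 21$ ($T = 3 \cdot 7 = 21$)
$A{\left(c \right)} = 2 c^{2}$
$Q = 22$ ($Q = -4 + 26 = 22$)
$Z = 5292$ ($Z = 2 \cdot 21^{2} \cdot 6 = 2 \cdot 441 \cdot 6 = 882 \cdot 6 = 5292$)
$\left(Z + Q\right)^{2} = \left(5292 + 22\right)^{2} = 5314^{2} = 28238596$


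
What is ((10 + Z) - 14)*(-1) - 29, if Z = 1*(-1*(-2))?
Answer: -27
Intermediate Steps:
Z = 2 (Z = 1*2 = 2)
((10 + Z) - 14)*(-1) - 29 = ((10 + 2) - 14)*(-1) - 29 = (12 - 14)*(-1) - 29 = -2*(-1) - 29 = 2 - 29 = -27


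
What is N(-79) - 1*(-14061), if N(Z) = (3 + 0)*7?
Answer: 14082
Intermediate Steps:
N(Z) = 21 (N(Z) = 3*7 = 21)
N(-79) - 1*(-14061) = 21 - 1*(-14061) = 21 + 14061 = 14082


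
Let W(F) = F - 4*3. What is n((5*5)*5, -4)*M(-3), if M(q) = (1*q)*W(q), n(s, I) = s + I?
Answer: 5445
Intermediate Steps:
n(s, I) = I + s
W(F) = -12 + F (W(F) = F - 12 = -12 + F)
M(q) = q*(-12 + q) (M(q) = (1*q)*(-12 + q) = q*(-12 + q))
n((5*5)*5, -4)*M(-3) = (-4 + (5*5)*5)*(-3*(-12 - 3)) = (-4 + 25*5)*(-3*(-15)) = (-4 + 125)*45 = 121*45 = 5445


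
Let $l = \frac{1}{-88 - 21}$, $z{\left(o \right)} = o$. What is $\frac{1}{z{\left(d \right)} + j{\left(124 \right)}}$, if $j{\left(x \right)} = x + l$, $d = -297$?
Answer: $- \frac{109}{18858} \approx -0.00578$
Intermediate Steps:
$l = - \frac{1}{109}$ ($l = \frac{1}{-109} = - \frac{1}{109} \approx -0.0091743$)
$j{\left(x \right)} = - \frac{1}{109} + x$ ($j{\left(x \right)} = x - \frac{1}{109} = - \frac{1}{109} + x$)
$\frac{1}{z{\left(d \right)} + j{\left(124 \right)}} = \frac{1}{-297 + \left(- \frac{1}{109} + 124\right)} = \frac{1}{-297 + \frac{13515}{109}} = \frac{1}{- \frac{18858}{109}} = - \frac{109}{18858}$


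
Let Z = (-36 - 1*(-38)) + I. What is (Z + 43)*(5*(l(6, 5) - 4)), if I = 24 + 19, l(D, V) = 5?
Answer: 440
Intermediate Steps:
I = 43
Z = 45 (Z = (-36 - 1*(-38)) + 43 = (-36 + 38) + 43 = 2 + 43 = 45)
(Z + 43)*(5*(l(6, 5) - 4)) = (45 + 43)*(5*(5 - 4)) = 88*(5*1) = 88*5 = 440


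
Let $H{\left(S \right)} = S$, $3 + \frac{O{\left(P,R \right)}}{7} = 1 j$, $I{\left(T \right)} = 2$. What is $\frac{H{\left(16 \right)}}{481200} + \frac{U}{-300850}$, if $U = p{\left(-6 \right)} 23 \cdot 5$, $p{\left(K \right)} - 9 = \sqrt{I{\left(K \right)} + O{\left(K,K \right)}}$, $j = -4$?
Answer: $- \frac{1233071}{361922550} - \frac{23 i \sqrt{47}}{60170} \approx -0.003407 - 0.0026206 i$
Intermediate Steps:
$O{\left(P,R \right)} = -49$ ($O{\left(P,R \right)} = -21 + 7 \cdot 1 \left(-4\right) = -21 + 7 \left(-4\right) = -21 - 28 = -49$)
$p{\left(K \right)} = 9 + i \sqrt{47}$ ($p{\left(K \right)} = 9 + \sqrt{2 - 49} = 9 + \sqrt{-47} = 9 + i \sqrt{47}$)
$U = 1035 + 115 i \sqrt{47}$ ($U = \left(9 + i \sqrt{47}\right) 23 \cdot 5 = \left(207 + 23 i \sqrt{47}\right) 5 = 1035 + 115 i \sqrt{47} \approx 1035.0 + 788.4 i$)
$\frac{H{\left(16 \right)}}{481200} + \frac{U}{-300850} = \frac{16}{481200} + \frac{1035 + 115 i \sqrt{47}}{-300850} = 16 \cdot \frac{1}{481200} + \left(1035 + 115 i \sqrt{47}\right) \left(- \frac{1}{300850}\right) = \frac{1}{30075} - \left(\frac{207}{60170} + \frac{23 i \sqrt{47}}{60170}\right) = - \frac{1233071}{361922550} - \frac{23 i \sqrt{47}}{60170}$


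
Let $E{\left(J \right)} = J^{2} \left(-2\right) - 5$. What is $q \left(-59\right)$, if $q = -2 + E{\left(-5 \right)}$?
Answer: $3363$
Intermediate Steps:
$E{\left(J \right)} = -5 - 2 J^{2}$ ($E{\left(J \right)} = - 2 J^{2} - 5 = -5 - 2 J^{2}$)
$q = -57$ ($q = -2 - \left(5 + 2 \left(-5\right)^{2}\right) = -2 - 55 = -57$)
$q \left(-59\right) = \left(-57\right) \left(-59\right) = 3363$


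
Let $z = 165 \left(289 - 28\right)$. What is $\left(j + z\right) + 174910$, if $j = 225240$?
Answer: $443215$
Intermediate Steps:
$z = 43065$ ($z = 165 \cdot 261 = 43065$)
$\left(j + z\right) + 174910 = \left(225240 + 43065\right) + 174910 = 268305 + 174910 = 443215$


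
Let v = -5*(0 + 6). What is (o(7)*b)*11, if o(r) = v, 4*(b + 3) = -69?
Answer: 13365/2 ≈ 6682.5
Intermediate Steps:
b = -81/4 (b = -3 + (1/4)*(-69) = -3 - 69/4 = -81/4 ≈ -20.250)
v = -30 (v = -5*6 = -30)
o(r) = -30
(o(7)*b)*11 = -30*(-81/4)*11 = (1215/2)*11 = 13365/2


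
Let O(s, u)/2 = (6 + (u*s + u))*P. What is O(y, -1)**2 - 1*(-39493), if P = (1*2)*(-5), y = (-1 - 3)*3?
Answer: 155093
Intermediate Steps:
y = -12 (y = -4*3 = -12)
P = -10 (P = 2*(-5) = -10)
O(s, u) = -120 - 20*u - 20*s*u (O(s, u) = 2*((6 + (u*s + u))*(-10)) = 2*((6 + (s*u + u))*(-10)) = 2*((6 + (u + s*u))*(-10)) = 2*((6 + u + s*u)*(-10)) = 2*(-60 - 10*u - 10*s*u) = -120 - 20*u - 20*s*u)
O(y, -1)**2 - 1*(-39493) = (-120 - 20*(-1) - 20*(-12)*(-1))**2 - 1*(-39493) = (-120 + 20 - 240)**2 + 39493 = (-340)**2 + 39493 = 115600 + 39493 = 155093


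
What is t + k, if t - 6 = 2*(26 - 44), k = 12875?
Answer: 12845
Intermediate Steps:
t = -30 (t = 6 + 2*(26 - 44) = 6 + 2*(-18) = 6 - 36 = -30)
t + k = -30 + 12875 = 12845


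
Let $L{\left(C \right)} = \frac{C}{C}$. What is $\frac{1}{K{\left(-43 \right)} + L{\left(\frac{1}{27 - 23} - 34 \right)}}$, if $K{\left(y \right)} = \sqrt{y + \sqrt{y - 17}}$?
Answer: $\frac{1}{1 + \sqrt{-43 + 2 i \sqrt{15}}} \approx 0.034626 - 0.14354 i$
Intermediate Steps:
$L{\left(C \right)} = 1$
$K{\left(y \right)} = \sqrt{y + \sqrt{-17 + y}}$
$\frac{1}{K{\left(-43 \right)} + L{\left(\frac{1}{27 - 23} - 34 \right)}} = \frac{1}{\sqrt{-43 + \sqrt{-17 - 43}} + 1} = \frac{1}{\sqrt{-43 + \sqrt{-60}} + 1} = \frac{1}{\sqrt{-43 + 2 i \sqrt{15}} + 1} = \frac{1}{1 + \sqrt{-43 + 2 i \sqrt{15}}}$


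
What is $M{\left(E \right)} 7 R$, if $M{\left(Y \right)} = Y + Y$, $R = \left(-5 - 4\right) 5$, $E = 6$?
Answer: $-3780$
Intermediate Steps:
$R = -45$ ($R = \left(-9\right) 5 = -45$)
$M{\left(Y \right)} = 2 Y$
$M{\left(E \right)} 7 R = 2 \cdot 6 \cdot 7 \left(-45\right) = 12 \cdot 7 \left(-45\right) = 84 \left(-45\right) = -3780$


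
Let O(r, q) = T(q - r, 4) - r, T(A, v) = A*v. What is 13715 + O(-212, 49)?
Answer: 14971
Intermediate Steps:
O(r, q) = -5*r + 4*q (O(r, q) = (q - r)*4 - r = (-4*r + 4*q) - r = -5*r + 4*q)
13715 + O(-212, 49) = 13715 + (-5*(-212) + 4*49) = 13715 + (1060 + 196) = 13715 + 1256 = 14971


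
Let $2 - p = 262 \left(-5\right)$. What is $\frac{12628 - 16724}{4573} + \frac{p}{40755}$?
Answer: $- \frac{160932704}{186372615} \approx -0.8635$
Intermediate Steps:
$p = 1312$ ($p = 2 - 262 \left(-5\right) = 2 - -1310 = 2 + 1310 = 1312$)
$\frac{12628 - 16724}{4573} + \frac{p}{40755} = \frac{12628 - 16724}{4573} + \frac{1312}{40755} = \left(-4096\right) \frac{1}{4573} + 1312 \cdot \frac{1}{40755} = - \frac{4096}{4573} + \frac{1312}{40755} = - \frac{160932704}{186372615}$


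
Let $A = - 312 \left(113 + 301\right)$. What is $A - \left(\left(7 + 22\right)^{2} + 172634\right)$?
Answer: $-302643$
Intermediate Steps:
$A = -129168$ ($A = \left(-312\right) 414 = -129168$)
$A - \left(\left(7 + 22\right)^{2} + 172634\right) = -129168 - \left(\left(7 + 22\right)^{2} + 172634\right) = -129168 - \left(29^{2} + 172634\right) = -129168 - \left(841 + 172634\right) = -129168 - 173475 = -302643$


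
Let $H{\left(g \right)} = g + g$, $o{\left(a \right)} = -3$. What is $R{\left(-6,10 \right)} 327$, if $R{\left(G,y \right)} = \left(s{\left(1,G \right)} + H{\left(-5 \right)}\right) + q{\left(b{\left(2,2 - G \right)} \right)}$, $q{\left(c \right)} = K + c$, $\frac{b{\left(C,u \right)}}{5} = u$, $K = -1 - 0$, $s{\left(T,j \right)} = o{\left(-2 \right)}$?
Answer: $8502$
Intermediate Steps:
$H{\left(g \right)} = 2 g$
$s{\left(T,j \right)} = -3$
$K = -1$ ($K = -1 + 0 = -1$)
$b{\left(C,u \right)} = 5 u$
$q{\left(c \right)} = -1 + c$
$R{\left(G,y \right)} = -4 - 5 G$ ($R{\left(G,y \right)} = \left(-3 + 2 \left(-5\right)\right) + \left(-1 + 5 \left(2 - G\right)\right) = \left(-3 - 10\right) - \left(-9 + 5 G\right) = -13 - \left(-9 + 5 G\right) = -4 - 5 G$)
$R{\left(-6,10 \right)} 327 = \left(-4 - -30\right) 327 = \left(-4 + 30\right) 327 = 26 \cdot 327 = 8502$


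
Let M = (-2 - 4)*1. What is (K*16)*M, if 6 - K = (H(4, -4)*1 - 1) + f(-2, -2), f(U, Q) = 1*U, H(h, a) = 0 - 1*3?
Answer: -1152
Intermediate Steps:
H(h, a) = -3 (H(h, a) = 0 - 3 = -3)
f(U, Q) = U
M = -6 (M = -6*1 = -6)
K = 12 (K = 6 - ((-3*1 - 1) - 2) = 6 - ((-3 - 1) - 2) = 6 - (-4 - 2) = 6 - 1*(-6) = 6 + 6 = 12)
(K*16)*M = (12*16)*(-6) = 192*(-6) = -1152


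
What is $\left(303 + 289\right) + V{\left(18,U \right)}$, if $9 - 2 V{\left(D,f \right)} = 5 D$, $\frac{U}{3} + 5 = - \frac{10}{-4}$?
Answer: $\frac{1103}{2} \approx 551.5$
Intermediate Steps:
$U = - \frac{15}{2}$ ($U = -15 + 3 \left(- \frac{10}{-4}\right) = -15 + 3 \left(\left(-10\right) \left(- \frac{1}{4}\right)\right) = -15 + 3 \cdot \frac{5}{2} = -15 + \frac{15}{2} = - \frac{15}{2} \approx -7.5$)
$V{\left(D,f \right)} = \frac{9}{2} - \frac{5 D}{2}$
$\left(303 + 289\right) + V{\left(18,U \right)} = \left(303 + 289\right) + \left(\frac{9}{2} - 45\right) = 592 + \left(\frac{9}{2} - 45\right) = 592 - \frac{81}{2} = \frac{1103}{2}$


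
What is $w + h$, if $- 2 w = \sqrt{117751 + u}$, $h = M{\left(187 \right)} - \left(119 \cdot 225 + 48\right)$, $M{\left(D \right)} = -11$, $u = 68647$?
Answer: $-26834 - \frac{\sqrt{186398}}{2} \approx -27050.0$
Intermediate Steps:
$h = -26834$ ($h = -11 - \left(119 \cdot 225 + 48\right) = -11 - \left(26775 + 48\right) = -11 - 26823 = -26834$)
$w = - \frac{\sqrt{186398}}{2}$ ($w = - \frac{\sqrt{117751 + 68647}}{2} = - \frac{\sqrt{186398}}{2} \approx -215.87$)
$w + h = - \frac{\sqrt{186398}}{2} - 26834 = -26834 - \frac{\sqrt{186398}}{2}$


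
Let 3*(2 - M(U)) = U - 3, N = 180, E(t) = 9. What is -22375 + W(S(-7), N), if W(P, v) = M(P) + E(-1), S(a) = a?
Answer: -67082/3 ≈ -22361.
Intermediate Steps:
M(U) = 3 - U/3 (M(U) = 2 - (U - 3)/3 = 2 - (-3 + U)/3 = 2 + (1 - U/3) = 3 - U/3)
W(P, v) = 12 - P/3 (W(P, v) = (3 - P/3) + 9 = 12 - P/3)
-22375 + W(S(-7), N) = -22375 + (12 - ⅓*(-7)) = -22375 + (12 + 7/3) = -22375 + 43/3 = -67082/3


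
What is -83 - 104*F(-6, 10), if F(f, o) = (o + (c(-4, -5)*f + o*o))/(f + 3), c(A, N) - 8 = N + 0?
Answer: 9319/3 ≈ 3106.3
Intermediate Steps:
c(A, N) = 8 + N (c(A, N) = 8 + (N + 0) = 8 + N)
F(f, o) = (o + o**2 + 3*f)/(3 + f) (F(f, o) = (o + ((8 - 5)*f + o*o))/(f + 3) = (o + (3*f + o**2))/(3 + f) = (o + (o**2 + 3*f))/(3 + f) = (o + o**2 + 3*f)/(3 + f))
-83 - 104*F(-6, 10) = -83 - 104*(10 + 10**2 + 3*(-6))/(3 - 6) = -83 - 104*(10 + 100 - 18)/(-3) = -83 - (-104)*92/3 = -83 - 104*(-92/3) = -83 + 9568/3 = 9319/3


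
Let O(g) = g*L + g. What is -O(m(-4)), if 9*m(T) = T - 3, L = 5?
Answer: 14/3 ≈ 4.6667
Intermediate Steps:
m(T) = -⅓ + T/9 (m(T) = (T - 3)/9 = (-3 + T)/9 = -⅓ + T/9)
O(g) = 6*g (O(g) = g*5 + g = 5*g + g = 6*g)
-O(m(-4)) = -6*(-⅓ + (⅑)*(-4)) = -6*(-⅓ - 4/9) = -6*(-7)/9 = -1*(-14/3) = 14/3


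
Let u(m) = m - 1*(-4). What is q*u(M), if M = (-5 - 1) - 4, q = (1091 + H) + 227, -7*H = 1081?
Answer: -48870/7 ≈ -6981.4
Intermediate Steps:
H = -1081/7 (H = -1/7*1081 = -1081/7 ≈ -154.43)
q = 8145/7 (q = (1091 - 1081/7) + 227 = 6556/7 + 227 = 8145/7 ≈ 1163.6)
M = -10 (M = -6 - 4 = -10)
u(m) = 4 + m (u(m) = m + 4 = 4 + m)
q*u(M) = 8145*(4 - 10)/7 = (8145/7)*(-6) = -48870/7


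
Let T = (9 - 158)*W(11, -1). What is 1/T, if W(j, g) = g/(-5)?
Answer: -5/149 ≈ -0.033557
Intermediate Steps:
W(j, g) = -g/5 (W(j, g) = g*(-⅕) = -g/5)
T = -149/5 (T = (9 - 158)*(-⅕*(-1)) = -149*⅕ = -149/5 ≈ -29.800)
1/T = 1/(-149/5) = -5/149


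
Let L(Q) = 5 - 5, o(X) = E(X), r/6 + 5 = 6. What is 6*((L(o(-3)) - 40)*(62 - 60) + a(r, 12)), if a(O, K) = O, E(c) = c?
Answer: -444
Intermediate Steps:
r = 6 (r = -30 + 6*6 = -30 + 36 = 6)
o(X) = X
L(Q) = 0
6*((L(o(-3)) - 40)*(62 - 60) + a(r, 12)) = 6*((0 - 40)*(62 - 60) + 6) = 6*(-40*2 + 6) = 6*(-80 + 6) = 6*(-74) = -444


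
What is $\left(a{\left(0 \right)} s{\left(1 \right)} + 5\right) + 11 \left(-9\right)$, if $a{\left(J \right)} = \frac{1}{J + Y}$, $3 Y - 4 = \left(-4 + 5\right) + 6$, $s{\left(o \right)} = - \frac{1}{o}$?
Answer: $- \frac{1037}{11} \approx -94.273$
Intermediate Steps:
$Y = \frac{11}{3}$ ($Y = \frac{4}{3} + \frac{\left(-4 + 5\right) + 6}{3} = \frac{4}{3} + \frac{1 + 6}{3} = \frac{4}{3} + \frac{1}{3} \cdot 7 = \frac{4}{3} + \frac{7}{3} = \frac{11}{3} \approx 3.6667$)
$a{\left(J \right)} = \frac{1}{\frac{11}{3} + J}$ ($a{\left(J \right)} = \frac{1}{J + \frac{11}{3}} = \frac{1}{\frac{11}{3} + J}$)
$\left(a{\left(0 \right)} s{\left(1 \right)} + 5\right) + 11 \left(-9\right) = \left(\frac{3}{11 + 3 \cdot 0} \left(- 1^{-1}\right) + 5\right) + 11 \left(-9\right) = \left(\frac{3}{11 + 0} \left(\left(-1\right) 1\right) + 5\right) - 99 = \left(\frac{3}{11} \left(-1\right) + 5\right) - 99 = \left(- \frac{3}{11} + 5\right) - 99 = \frac{52}{11} - 99 = - \frac{1037}{11}$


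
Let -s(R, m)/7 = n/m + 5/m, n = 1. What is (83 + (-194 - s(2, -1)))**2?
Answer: 23409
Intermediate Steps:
s(R, m) = -42/m (s(R, m) = -7*(1/m + 5/m) = -42/m)
(83 + (-194 - s(2, -1)))**2 = (83 + (-194 - (-42)/(-1)))**2 = (83 + (-194 - (-42)*(-1)))**2 = (83 + (-194 - 1*42))**2 = (83 + (-194 - 42))**2 = (83 - 236)**2 = (-153)**2 = 23409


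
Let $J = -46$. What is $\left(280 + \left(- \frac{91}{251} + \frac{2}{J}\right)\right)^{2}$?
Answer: $\frac{2605305897216}{33327529} \approx 78173.0$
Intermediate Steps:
$\left(280 + \left(- \frac{91}{251} + \frac{2}{J}\right)\right)^{2} = \left(280 + \left(- \frac{91}{251} + \frac{2}{-46}\right)\right)^{2} = \left(280 + \left(\left(-91\right) \frac{1}{251} + 2 \left(- \frac{1}{46}\right)\right)\right)^{2} = \left(280 - \frac{2344}{5773}\right)^{2} = \left(\frac{1614096}{5773}\right)^{2} = \frac{2605305897216}{33327529}$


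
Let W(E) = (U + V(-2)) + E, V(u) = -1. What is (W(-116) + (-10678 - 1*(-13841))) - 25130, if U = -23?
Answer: -22107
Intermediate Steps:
W(E) = -24 + E (W(E) = (-23 - 1) + E = -24 + E)
(W(-116) + (-10678 - 1*(-13841))) - 25130 = ((-24 - 116) + (-10678 - 1*(-13841))) - 25130 = (-140 + (-10678 + 13841)) - 25130 = (-140 + 3163) - 25130 = 3023 - 25130 = -22107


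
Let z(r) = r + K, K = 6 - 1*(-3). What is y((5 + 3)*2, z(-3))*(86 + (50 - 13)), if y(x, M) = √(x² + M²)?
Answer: 246*√73 ≈ 2101.8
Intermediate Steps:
K = 9 (K = 6 + 3 = 9)
z(r) = 9 + r (z(r) = r + 9 = 9 + r)
y(x, M) = √(M² + x²)
y((5 + 3)*2, z(-3))*(86 + (50 - 13)) = √((9 - 3)² + ((5 + 3)*2)²)*(86 + (50 - 13)) = √(6² + (8*2)²)*(86 + 37) = √(36 + 16²)*123 = √(36 + 256)*123 = √292*123 = (2*√73)*123 = 246*√73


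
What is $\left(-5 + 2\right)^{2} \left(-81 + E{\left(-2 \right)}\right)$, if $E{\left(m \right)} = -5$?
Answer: $-774$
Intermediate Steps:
$\left(-5 + 2\right)^{2} \left(-81 + E{\left(-2 \right)}\right) = \left(-5 + 2\right)^{2} \left(-81 - 5\right) = \left(-3\right)^{2} \left(-86\right) = 9 \left(-86\right) = -774$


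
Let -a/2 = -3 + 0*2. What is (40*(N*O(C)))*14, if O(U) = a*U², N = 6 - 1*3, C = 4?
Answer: 161280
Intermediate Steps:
N = 3 (N = 6 - 3 = 3)
a = 6 (a = -2*(-3 + 0*2) = -2*(-3 + 0) = -2*(-3) = 6)
O(U) = 6*U²
(40*(N*O(C)))*14 = (40*(3*(6*4²)))*14 = (40*(3*(6*16)))*14 = (40*(3*96))*14 = (40*288)*14 = 11520*14 = 161280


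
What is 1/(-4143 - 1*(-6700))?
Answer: 1/2557 ≈ 0.00039108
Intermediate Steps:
1/(-4143 - 1*(-6700)) = 1/(-4143 + 6700) = 1/2557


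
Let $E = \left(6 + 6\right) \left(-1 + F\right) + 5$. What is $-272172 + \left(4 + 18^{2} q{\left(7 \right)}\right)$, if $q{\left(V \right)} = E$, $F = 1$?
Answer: $-270548$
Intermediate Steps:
$E = 5$ ($E = \left(6 + 6\right) \left(-1 + 1\right) + 5 = 12 \cdot 0 + 5 = 0 + 5 = 5$)
$q{\left(V \right)} = 5$
$-272172 + \left(4 + 18^{2} q{\left(7 \right)}\right) = -272172 + \left(4 + 18^{2} \cdot 5\right) = -272172 + \left(4 + 324 \cdot 5\right) = -272172 + \left(4 + 1620\right) = -272172 + 1624 = -270548$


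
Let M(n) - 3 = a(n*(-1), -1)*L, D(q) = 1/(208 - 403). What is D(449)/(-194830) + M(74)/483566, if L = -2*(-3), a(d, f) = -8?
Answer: -427287421/4592891734275 ≈ -9.3032e-5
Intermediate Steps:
D(q) = -1/195 (D(q) = 1/(-195) = -1/195)
L = 6
M(n) = -45 (M(n) = 3 - 8*6 = 3 - 48 = -45)
D(449)/(-194830) + M(74)/483566 = -1/195/(-194830) - 45/483566 = -1/195*(-1/194830) - 45*1/483566 = 1/37991850 - 45/483566 = -427287421/4592891734275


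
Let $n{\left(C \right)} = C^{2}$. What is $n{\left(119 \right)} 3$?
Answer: $42483$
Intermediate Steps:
$n{\left(119 \right)} 3 = 119^{2} \cdot 3 = 14161 \cdot 3 = 42483$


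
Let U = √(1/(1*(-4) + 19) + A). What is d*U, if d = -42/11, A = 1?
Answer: -56*√15/55 ≈ -3.9434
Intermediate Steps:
d = -42/11 ≈ -3.8182
U = 4*√15/15 (U = √(1/(1*(-4) + 19) + 1) = √(1/(-4 + 19) + 1) = √(1/15 + 1) = √(16/15) = 4*√15/15 ≈ 1.0328)
d*U = -56*√15/55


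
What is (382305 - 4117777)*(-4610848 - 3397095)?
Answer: 29913446854096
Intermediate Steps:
(382305 - 4117777)*(-4610848 - 3397095) = -3735472*(-8007943) = 29913446854096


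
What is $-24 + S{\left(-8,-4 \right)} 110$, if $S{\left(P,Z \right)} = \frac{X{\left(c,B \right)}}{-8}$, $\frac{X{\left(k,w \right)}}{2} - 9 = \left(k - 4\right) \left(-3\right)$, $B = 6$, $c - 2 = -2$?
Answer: $- \frac{1203}{2} \approx -601.5$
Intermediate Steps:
$c = 0$ ($c = 2 - 2 = 0$)
$X{\left(k,w \right)} = 42 - 6 k$ ($X{\left(k,w \right)} = 18 + 2 \left(k - 4\right) \left(-3\right) = 18 + 2 \left(-4 + k\right) \left(-3\right) = 18 + 2 \left(12 - 3 k\right) = 18 - \left(-24 + 6 k\right) = 42 - 6 k$)
$S{\left(P,Z \right)} = - \frac{21}{4}$ ($S{\left(P,Z \right)} = \frac{42 - 0}{-8} = \left(42 + 0\right) \left(- \frac{1}{8}\right) = 42 \left(- \frac{1}{8}\right) = - \frac{21}{4}$)
$-24 + S{\left(-8,-4 \right)} 110 = -24 - \frac{1155}{2} = - \frac{1203}{2}$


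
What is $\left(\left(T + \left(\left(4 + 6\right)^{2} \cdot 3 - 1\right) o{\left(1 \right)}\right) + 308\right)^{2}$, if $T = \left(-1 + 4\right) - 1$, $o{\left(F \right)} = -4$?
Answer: $784996$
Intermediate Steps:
$T = 2$ ($T = 3 - 1 = 2$)
$\left(\left(T + \left(\left(4 + 6\right)^{2} \cdot 3 - 1\right) o{\left(1 \right)}\right) + 308\right)^{2} = \left(\left(2 + \left(\left(4 + 6\right)^{2} \cdot 3 - 1\right) \left(-4\right)\right) + 308\right)^{2} = \left(\left(2 + \left(10^{2} \cdot 3 - 1\right) \left(-4\right)\right) + 308\right)^{2} = \left(\left(2 + \left(100 \cdot 3 - 1\right) \left(-4\right)\right) + 308\right)^{2} = \left(\left(2 + \left(300 - 1\right) \left(-4\right)\right) + 308\right)^{2} = \left(\left(2 + 299 \left(-4\right)\right) + 308\right)^{2} = \left(\left(2 - 1196\right) + 308\right)^{2} = \left(-1194 + 308\right)^{2} = \left(-886\right)^{2} = 784996$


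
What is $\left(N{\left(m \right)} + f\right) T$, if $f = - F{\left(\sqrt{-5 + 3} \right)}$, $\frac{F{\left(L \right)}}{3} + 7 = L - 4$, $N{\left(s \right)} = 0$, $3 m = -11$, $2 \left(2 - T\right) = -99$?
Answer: $\frac{3399}{2} - \frac{309 i \sqrt{2}}{2} \approx 1699.5 - 218.5 i$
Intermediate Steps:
$T = \frac{103}{2}$ ($T = 2 - - \frac{99}{2} = 2 + \frac{99}{2} = \frac{103}{2} \approx 51.5$)
$m = - \frac{11}{3}$ ($m = \frac{1}{3} \left(-11\right) = - \frac{11}{3} \approx -3.6667$)
$F{\left(L \right)} = -33 + 3 L$ ($F{\left(L \right)} = -21 + 3 \left(L - 4\right) = -21 + 3 \left(-4 + L\right) = -21 + \left(-12 + 3 L\right) = -33 + 3 L$)
$f = 33 - 3 i \sqrt{2}$ ($f = - (-33 + 3 \sqrt{-5 + 3}) = - (-33 + 3 \sqrt{-2}) = - (-33 + 3 i \sqrt{2}) = 33 - 3 i \sqrt{2} \approx 33.0 - 4.2426 i$)
$\left(N{\left(m \right)} + f\right) T = \left(0 + \left(33 - 3 i \sqrt{2}\right)\right) \frac{103}{2} = \left(33 - 3 i \sqrt{2}\right) \frac{103}{2} = \frac{3399}{2} - \frac{309 i \sqrt{2}}{2}$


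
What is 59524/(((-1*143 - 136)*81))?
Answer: -59524/22599 ≈ -2.6339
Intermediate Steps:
59524/(((-1*143 - 136)*81)) = 59524/(((-143 - 136)*81)) = 59524/((-279*81)) = 59524/(-22599) = 59524*(-1/22599) = -59524/22599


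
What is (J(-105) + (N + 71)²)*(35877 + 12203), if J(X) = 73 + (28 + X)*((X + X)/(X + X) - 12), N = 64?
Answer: 920491600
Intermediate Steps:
J(X) = -235 - 11*X (J(X) = 73 + (28 + X)*((2*X)/((2*X)) - 12) = 73 + (28 + X)*((2*X)*(1/(2*X)) - 12) = 73 + (28 + X)*(1 - 12) = 73 + (28 + X)*(-11) = 73 + (-308 - 11*X) = -235 - 11*X)
(J(-105) + (N + 71)²)*(35877 + 12203) = ((-235 - 11*(-105)) + (64 + 71)²)*(35877 + 12203) = ((-235 + 1155) + 135²)*48080 = (920 + 18225)*48080 = 19145*48080 = 920491600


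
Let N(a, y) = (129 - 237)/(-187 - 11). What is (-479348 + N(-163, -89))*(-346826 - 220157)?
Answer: 2989600436026/11 ≈ 2.7178e+11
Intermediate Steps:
N(a, y) = 6/11 (N(a, y) = -108/(-198) = -108*(-1/198) = 6/11)
(-479348 + N(-163, -89))*(-346826 - 220157) = (-479348 + 6/11)*(-346826 - 220157) = -5272822/11*(-566983) = 2989600436026/11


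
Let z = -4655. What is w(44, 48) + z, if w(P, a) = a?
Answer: -4607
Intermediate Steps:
w(44, 48) + z = 48 - 4655 = -4607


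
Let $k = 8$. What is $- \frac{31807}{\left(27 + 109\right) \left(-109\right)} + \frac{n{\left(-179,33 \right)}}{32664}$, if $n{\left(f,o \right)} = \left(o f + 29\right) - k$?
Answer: $\frac{2332573}{1186792} \approx 1.9654$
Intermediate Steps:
$n{\left(f,o \right)} = 21 + f o$ ($n{\left(f,o \right)} = \left(o f + 29\right) - 8 = \left(f o + 29\right) - 8 = \left(29 + f o\right) - 8 = 21 + f o$)
$- \frac{31807}{\left(27 + 109\right) \left(-109\right)} + \frac{n{\left(-179,33 \right)}}{32664} = - \frac{31807}{\left(27 + 109\right) \left(-109\right)} + \frac{21 - 5907}{32664} = - \frac{31807}{136 \left(-109\right)} + \left(21 - 5907\right) \frac{1}{32664} = - \frac{31807}{-14824} - \frac{981}{5444} = \left(-31807\right) \left(- \frac{1}{14824}\right) - \frac{981}{5444} = \frac{1871}{872} - \frac{981}{5444} = \frac{2332573}{1186792}$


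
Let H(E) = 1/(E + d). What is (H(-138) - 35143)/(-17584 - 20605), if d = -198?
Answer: 11808049/12831504 ≈ 0.92024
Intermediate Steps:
H(E) = 1/(-198 + E) (H(E) = 1/(E - 198) = 1/(-198 + E))
(H(-138) - 35143)/(-17584 - 20605) = (1/(-198 - 138) - 35143)/(-17584 - 20605) = (1/(-336) - 35143)/(-38189) = (-1/336 - 35143)*(-1/38189) = -11808049/336*(-1/38189) = 11808049/12831504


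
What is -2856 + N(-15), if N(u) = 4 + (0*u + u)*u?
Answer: -2627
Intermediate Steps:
N(u) = 4 + u**2 (N(u) = 4 + (0 + u)*u = 4 + u*u = 4 + u**2)
-2856 + N(-15) = -2856 + (4 + (-15)**2) = -2856 + (4 + 225) = -2856 + 229 = -2627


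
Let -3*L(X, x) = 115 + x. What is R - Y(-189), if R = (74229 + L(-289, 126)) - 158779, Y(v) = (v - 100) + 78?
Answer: -253258/3 ≈ -84419.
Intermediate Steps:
L(X, x) = -115/3 - x/3 (L(X, x) = -(115 + x)/3 = -115/3 - x/3)
Y(v) = -22 + v (Y(v) = (-100 + v) + 78 = -22 + v)
R = -253891/3 (R = (74229 + (-115/3 - 1/3*126)) - 158779 = (74229 + (-115/3 - 42)) - 158779 = (74229 - 241/3) - 158779 = 222446/3 - 158779 = -253891/3 ≈ -84630.)
R - Y(-189) = -253891/3 - (-22 - 189) = -253891/3 - 1*(-211) = -253891/3 + 211 = -253258/3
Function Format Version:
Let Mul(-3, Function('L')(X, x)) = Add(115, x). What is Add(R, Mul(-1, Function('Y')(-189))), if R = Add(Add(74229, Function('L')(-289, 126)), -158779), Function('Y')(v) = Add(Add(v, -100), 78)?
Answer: Rational(-253258, 3) ≈ -84419.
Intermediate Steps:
Function('L')(X, x) = Add(Rational(-115, 3), Mul(Rational(-1, 3), x)) (Function('L')(X, x) = Mul(Rational(-1, 3), Add(115, x)) = Add(Rational(-115, 3), Mul(Rational(-1, 3), x)))
Function('Y')(v) = Add(-22, v) (Function('Y')(v) = Add(Add(-100, v), 78) = Add(-22, v))
R = Rational(-253891, 3) (R = Add(Add(74229, Add(Rational(-115, 3), Mul(Rational(-1, 3), 126))), -158779) = Add(Add(74229, Add(Rational(-115, 3), -42)), -158779) = Add(Add(74229, Rational(-241, 3)), -158779) = Add(Rational(222446, 3), -158779) = Rational(-253891, 3) ≈ -84630.)
Add(R, Mul(-1, Function('Y')(-189))) = Add(Rational(-253891, 3), Mul(-1, Add(-22, -189))) = Add(Rational(-253891, 3), Mul(-1, -211)) = Add(Rational(-253891, 3), 211) = Rational(-253258, 3)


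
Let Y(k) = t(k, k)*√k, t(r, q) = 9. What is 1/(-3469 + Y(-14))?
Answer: -3469/12035095 - 9*I*√14/12035095 ≈ -0.00028824 - 2.7981e-6*I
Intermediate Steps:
Y(k) = 9*√k
1/(-3469 + Y(-14)) = 1/(-3469 + 9*√(-14)) = 1/(-3469 + 9*(I*√14)) = 1/(-3469 + 9*I*√14)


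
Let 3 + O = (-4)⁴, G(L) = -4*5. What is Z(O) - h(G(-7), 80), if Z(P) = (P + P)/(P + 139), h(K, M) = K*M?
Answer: 313853/196 ≈ 1601.3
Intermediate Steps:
G(L) = -20
O = 253 (O = -3 + (-4)⁴ = -3 + 256 = 253)
Z(P) = 2*P/(139 + P) (Z(P) = (2*P)/(139 + P) = 2*P/(139 + P))
Z(O) - h(G(-7), 80) = 2*253/(139 + 253) - (-20)*80 = 2*253/392 - 1*(-1600) = 2*253*(1/392) + 1600 = 253/196 + 1600 = 313853/196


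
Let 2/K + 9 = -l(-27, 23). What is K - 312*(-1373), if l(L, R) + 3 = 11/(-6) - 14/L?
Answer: 108379020/253 ≈ 4.2838e+5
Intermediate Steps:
l(L, R) = -29/6 - 14/L (l(L, R) = -3 + (11/(-6) - 14/L) = -3 + (11*(-⅙) - 14/L) = -3 + (-11/6 - 14/L) = -29/6 - 14/L)
K = -108/253 (K = 2/(-9 - (-29/6 - 14/(-27))) = 2/(-9 - (-29/6 - 14*(-1/27))) = 2/(-9 - (-29/6 + 14/27)) = 2/(-9 - 1*(-233/54)) = 2/(-9 + 233/54) = 2/(-253/54) = 2*(-54/253) = -108/253 ≈ -0.42688)
K - 312*(-1373) = -108/253 - 312*(-1373) = -108/253 + 428376 = 108379020/253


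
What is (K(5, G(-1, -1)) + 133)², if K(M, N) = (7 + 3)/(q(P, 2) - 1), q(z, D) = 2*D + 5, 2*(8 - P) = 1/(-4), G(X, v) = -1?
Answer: 288369/16 ≈ 18023.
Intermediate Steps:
P = 65/8 (P = 8 - ½/(-4) = 8 - ½*(-¼) = 8 + ⅛ = 65/8 ≈ 8.1250)
q(z, D) = 5 + 2*D
K(M, N) = 5/4 (K(M, N) = (7 + 3)/((5 + 2*2) - 1) = 10/((5 + 4) - 1) = 10/(9 - 1) = 10/8 = 10*(⅛) = 5/4)
(K(5, G(-1, -1)) + 133)² = (5/4 + 133)² = (537/4)² = 288369/16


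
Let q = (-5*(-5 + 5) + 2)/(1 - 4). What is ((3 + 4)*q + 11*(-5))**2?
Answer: 32041/9 ≈ 3560.1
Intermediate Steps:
q = -2/3 (q = (-5*0 + 2)/(-3) = (0 + 2)*(-1/3) = 2*(-1/3) = -2/3 ≈ -0.66667)
((3 + 4)*q + 11*(-5))**2 = ((3 + 4)*(-2/3) + 11*(-5))**2 = (7*(-2/3) - 55)**2 = (-14/3 - 55)**2 = (-179/3)**2 = 32041/9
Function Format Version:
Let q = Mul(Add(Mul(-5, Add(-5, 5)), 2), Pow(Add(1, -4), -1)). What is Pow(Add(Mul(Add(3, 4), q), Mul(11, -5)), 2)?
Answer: Rational(32041, 9) ≈ 3560.1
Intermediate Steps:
q = Rational(-2, 3) (q = Mul(Add(Mul(-5, 0), 2), Pow(-3, -1)) = Mul(Add(0, 2), Rational(-1, 3)) = Mul(2, Rational(-1, 3)) = Rational(-2, 3) ≈ -0.66667)
Pow(Add(Mul(Add(3, 4), q), Mul(11, -5)), 2) = Pow(Add(Mul(Add(3, 4), Rational(-2, 3)), Mul(11, -5)), 2) = Pow(Add(Mul(7, Rational(-2, 3)), -55), 2) = Pow(Add(Rational(-14, 3), -55), 2) = Pow(Rational(-179, 3), 2) = Rational(32041, 9)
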